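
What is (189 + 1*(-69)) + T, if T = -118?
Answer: 2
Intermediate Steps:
(189 + 1*(-69)) + T = (189 + 1*(-69)) - 118 = (189 - 69) - 118 = 120 - 118 = 2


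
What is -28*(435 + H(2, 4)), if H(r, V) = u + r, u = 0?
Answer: -12236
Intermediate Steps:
H(r, V) = r (H(r, V) = 0 + r = r)
-28*(435 + H(2, 4)) = -28*(435 + 2) = -28*437 = -12236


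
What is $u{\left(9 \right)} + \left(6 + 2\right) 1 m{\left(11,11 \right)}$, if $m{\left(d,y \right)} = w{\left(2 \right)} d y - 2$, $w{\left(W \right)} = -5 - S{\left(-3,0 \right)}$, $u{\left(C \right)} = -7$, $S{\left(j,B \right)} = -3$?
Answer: $-1959$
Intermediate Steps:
$w{\left(W \right)} = -2$ ($w{\left(W \right)} = -5 - -3 = -5 + 3 = -2$)
$m{\left(d,y \right)} = -2 - 2 d y$ ($m{\left(d,y \right)} = - 2 d y - 2 = -2 - 2 d y$)
$u{\left(9 \right)} + \left(6 + 2\right) 1 m{\left(11,11 \right)} = -7 + \left(6 + 2\right) 1 \left(-2 - 22 \cdot 11\right) = -7 + 8 \cdot 1 \left(-2 - 242\right) = -7 + 8 \left(-244\right) = -7 - 1952 = -1959$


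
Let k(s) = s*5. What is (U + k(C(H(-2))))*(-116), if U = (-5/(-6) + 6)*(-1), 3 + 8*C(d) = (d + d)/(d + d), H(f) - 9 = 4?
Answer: 2813/3 ≈ 937.67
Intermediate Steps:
H(f) = 13 (H(f) = 9 + 4 = 13)
C(d) = -¼ (C(d) = -3/8 + ((d + d)/(d + d))/8 = -3/8 + ((2*d)/((2*d)))/8 = -3/8 + ((2*d)*(1/(2*d)))/8 = -3/8 + (⅛)*1 = -3/8 + ⅛ = -¼)
U = -41/6 (U = (-5*(-⅙) + 6)*(-1) = (⅚ + 6)*(-1) = (41/6)*(-1) = -41/6 ≈ -6.8333)
k(s) = 5*s
(U + k(C(H(-2))))*(-116) = (-41/6 + 5*(-¼))*(-116) = (-41/6 - 5/4)*(-116) = -97/12*(-116) = 2813/3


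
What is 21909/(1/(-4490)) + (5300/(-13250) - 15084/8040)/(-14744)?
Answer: -194352001251055/1975696 ≈ -9.8371e+7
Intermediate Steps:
21909/(1/(-4490)) + (5300/(-13250) - 15084/8040)/(-14744) = 21909/(-1/4490) + (5300*(-1/13250) - 15084*1/8040)*(-1/14744) = 21909*(-4490) + (-⅖ - 1257/670)*(-1/14744) = -98371410 - 305/134*(-1/14744) = -98371410 + 305/1975696 = -194352001251055/1975696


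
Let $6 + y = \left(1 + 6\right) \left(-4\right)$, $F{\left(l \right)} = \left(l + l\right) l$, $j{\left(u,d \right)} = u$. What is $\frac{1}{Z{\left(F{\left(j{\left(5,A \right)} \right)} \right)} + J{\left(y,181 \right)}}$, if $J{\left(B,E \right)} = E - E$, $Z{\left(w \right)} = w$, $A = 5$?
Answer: $\frac{1}{50} \approx 0.02$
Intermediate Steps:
$F{\left(l \right)} = 2 l^{2}$ ($F{\left(l \right)} = 2 l l = 2 l^{2}$)
$y = -34$ ($y = -6 + \left(1 + 6\right) \left(-4\right) = -6 + 7 \left(-4\right) = -6 - 28 = -34$)
$J{\left(B,E \right)} = 0$
$\frac{1}{Z{\left(F{\left(j{\left(5,A \right)} \right)} \right)} + J{\left(y,181 \right)}} = \frac{1}{2 \cdot 5^{2} + 0} = \frac{1}{2 \cdot 25 + 0} = \frac{1}{50 + 0} = \frac{1}{50}$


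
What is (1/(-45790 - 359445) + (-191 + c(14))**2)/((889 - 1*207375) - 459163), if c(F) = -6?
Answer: -1747418346/29971585835 ≈ -0.058303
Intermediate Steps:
(1/(-45790 - 359445) + (-191 + c(14))**2)/((889 - 1*207375) - 459163) = (1/(-45790 - 359445) + (-191 - 6)**2)/((889 - 1*207375) - 459163) = (1/(-405235) + (-197)**2)/((889 - 207375) - 459163) = (-1/405235 + 38809)/(-206486 - 459163) = (15726765114/405235)/(-665649) = (15726765114/405235)*(-1/665649) = -1747418346/29971585835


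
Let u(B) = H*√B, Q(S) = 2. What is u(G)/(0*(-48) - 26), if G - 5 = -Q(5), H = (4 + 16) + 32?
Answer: -2*√3 ≈ -3.4641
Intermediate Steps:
H = 52 (H = 20 + 32 = 52)
G = 3 (G = 5 - 1*2 = 5 - 2 = 3)
u(B) = 52*√B
u(G)/(0*(-48) - 26) = (52*√3)/(0*(-48) - 26) = (52*√3)/(0 - 26) = (52*√3)/(-26) = (52*√3)*(-1/26) = -2*√3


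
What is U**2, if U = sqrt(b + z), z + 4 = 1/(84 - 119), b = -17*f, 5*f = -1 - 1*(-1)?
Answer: -141/35 ≈ -4.0286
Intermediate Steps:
f = 0 (f = (-1 - 1*(-1))/5 = (-1 + 1)/5 = (1/5)*0 = 0)
b = 0 (b = -17*0 = 0)
z = -141/35 (z = -4 + 1/(84 - 119) = -4 + 1/(-35) = -4 - 1/35 = -141/35 ≈ -4.0286)
U = I*sqrt(4935)/35 (U = sqrt(0 - 141/35) = sqrt(-141/35) = I*sqrt(4935)/35 ≈ 2.0071*I)
U**2 = (I*sqrt(4935)/35)**2 = -141/35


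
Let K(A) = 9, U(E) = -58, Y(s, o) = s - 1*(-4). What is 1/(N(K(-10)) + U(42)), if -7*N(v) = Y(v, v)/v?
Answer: -63/3667 ≈ -0.017180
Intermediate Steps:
Y(s, o) = 4 + s (Y(s, o) = s + 4 = 4 + s)
N(v) = -(4 + v)/(7*v)
1/(N(K(-10)) + U(42)) = 1/((⅐)*(-4 - 1*9)/9 - 58) = 1/((⅐)*(⅑)*(-4 - 9) - 58) = 1/((⅐)*(⅑)*(-13) - 58) = 1/(-13/63 - 58) = 1/(-3667/63) = -63/3667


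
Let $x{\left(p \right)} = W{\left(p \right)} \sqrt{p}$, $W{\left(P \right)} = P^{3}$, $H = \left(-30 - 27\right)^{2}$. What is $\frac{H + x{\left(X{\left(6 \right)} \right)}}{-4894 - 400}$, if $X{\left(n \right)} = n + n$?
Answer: $- \frac{3249}{5294} - \frac{1728 \sqrt{3}}{2647} \approx -1.7444$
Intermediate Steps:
$X{\left(n \right)} = 2 n$
$H = 3249$ ($H = \left(-57\right)^{2} = 3249$)
$x{\left(p \right)} = p^{\frac{7}{2}}$ ($x{\left(p \right)} = p^{3} \sqrt{p} = p^{\frac{7}{2}}$)
$\frac{H + x{\left(X{\left(6 \right)} \right)}}{-4894 - 400} = \frac{3249 + \left(2 \cdot 6\right)^{\frac{7}{2}}}{-4894 - 400} = \frac{3249 + 12^{\frac{7}{2}}}{-4894 - 400} = \frac{3249 + 3456 \sqrt{3}}{-5294} = \left(3249 + 3456 \sqrt{3}\right) \left(- \frac{1}{5294}\right) = - \frac{3249}{5294} - \frac{1728 \sqrt{3}}{2647}$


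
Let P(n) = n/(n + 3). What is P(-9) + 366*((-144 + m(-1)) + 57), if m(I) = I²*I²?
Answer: -62949/2 ≈ -31475.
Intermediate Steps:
m(I) = I⁴
P(n) = n/(3 + n)
P(-9) + 366*((-144 + m(-1)) + 57) = -9/(3 - 9) + 366*((-144 + (-1)⁴) + 57) = -9/(-6) + 366*((-144 + 1) + 57) = -9*(-⅙) + 366*(-143 + 57) = 3/2 + 366*(-86) = 3/2 - 31476 = -62949/2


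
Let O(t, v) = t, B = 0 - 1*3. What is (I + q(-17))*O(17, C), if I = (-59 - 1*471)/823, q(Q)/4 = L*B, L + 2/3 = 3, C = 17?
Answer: -400758/823 ≈ -486.95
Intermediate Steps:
B = -3 (B = 0 - 3 = -3)
L = 7/3 (L = -2/3 + 3 = 7/3 ≈ 2.3333)
q(Q) = -28 (q(Q) = 4*((7/3)*(-3)) = 4*(-7) = -28)
I = -530/823 (I = (-59 - 471)*(1/823) = -530*1/823 = -530/823 ≈ -0.64399)
(I + q(-17))*O(17, C) = (-530/823 - 28)*17 = -23574/823*17 = -400758/823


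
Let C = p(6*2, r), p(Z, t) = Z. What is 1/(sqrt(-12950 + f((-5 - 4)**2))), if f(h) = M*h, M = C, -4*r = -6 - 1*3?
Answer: -I*sqrt(11978)/11978 ≈ -0.0091371*I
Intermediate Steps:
r = 9/4 (r = -(-6 - 1*3)/4 = -(-6 - 3)/4 = -1/4*(-9) = 9/4 ≈ 2.2500)
C = 12 (C = 6*2 = 12)
M = 12
f(h) = 12*h
1/(sqrt(-12950 + f((-5 - 4)**2))) = 1/(sqrt(-12950 + 12*(-5 - 4)**2)) = 1/(sqrt(-12950 + 12*(-9)**2)) = 1/(sqrt(-12950 + 12*81)) = 1/(sqrt(-12950 + 972)) = 1/(sqrt(-11978)) = 1/(I*sqrt(11978)) = -I*sqrt(11978)/11978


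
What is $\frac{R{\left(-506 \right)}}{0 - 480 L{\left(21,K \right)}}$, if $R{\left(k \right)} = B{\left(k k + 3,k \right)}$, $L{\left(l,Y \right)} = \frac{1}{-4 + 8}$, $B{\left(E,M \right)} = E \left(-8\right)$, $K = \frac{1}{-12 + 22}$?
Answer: $\frac{256039}{15} \approx 17069.0$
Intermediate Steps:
$K = \frac{1}{10} \approx 0.1$
$B{\left(E,M \right)} = - 8 E$
$L{\left(l,Y \right)} = \frac{1}{4}$
$R{\left(k \right)} = -24 - 8 k^{2}$ ($R{\left(k \right)} = - 8 \left(k k + 3\right) = - 8 \left(k^{2} + 3\right) = - 8 \left(3 + k^{2}\right) = -24 - 8 k^{2}$)
$\frac{R{\left(-506 \right)}}{0 - 480 L{\left(21,K \right)}} = \frac{-24 - 8 \left(-506\right)^{2}}{0 - 120} = \frac{-24 - 2048288}{0 - 120} = \frac{-24 - 2048288}{-120} = \left(-2048312\right) \left(- \frac{1}{120}\right) = \frac{256039}{15}$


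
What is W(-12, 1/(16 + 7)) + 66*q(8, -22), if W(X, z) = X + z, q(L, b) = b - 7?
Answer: -44297/23 ≈ -1926.0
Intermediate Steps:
q(L, b) = -7 + b
W(-12, 1/(16 + 7)) + 66*q(8, -22) = (-12 + 1/(16 + 7)) + 66*(-7 - 22) = (-12 + 1/23) + 66*(-29) = (-12 + 1/23) - 1914 = -275/23 - 1914 = -44297/23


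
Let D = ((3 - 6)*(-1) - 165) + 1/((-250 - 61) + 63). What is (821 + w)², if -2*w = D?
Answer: 200160496449/246016 ≈ 8.1361e+5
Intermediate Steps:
D = -40177/248 (D = (-3*(-1) - 165) + 1/(-311 + 63) = (3 - 165) + 1/(-248) = -162 - 1/248 = -40177/248 ≈ -162.00)
w = 40177/496 (w = -½*(-40177/248) = 40177/496 ≈ 81.002)
(821 + w)² = (821 + 40177/496)² = (447393/496)² = 200160496449/246016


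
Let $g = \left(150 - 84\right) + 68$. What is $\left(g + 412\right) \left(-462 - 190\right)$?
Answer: $-355992$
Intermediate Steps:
$g = 134$ ($g = 66 + 68 = 134$)
$\left(g + 412\right) \left(-462 - 190\right) = \left(134 + 412\right) \left(-462 - 190\right) = 546 \left(-652\right) = -355992$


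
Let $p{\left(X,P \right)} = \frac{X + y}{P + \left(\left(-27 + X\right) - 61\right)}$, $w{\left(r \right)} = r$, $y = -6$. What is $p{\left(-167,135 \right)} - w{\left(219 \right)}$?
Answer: $- \frac{26107}{120} \approx -217.56$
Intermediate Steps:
$p{\left(X,P \right)} = \frac{-6 + X}{-88 + P + X}$ ($p{\left(X,P \right)} = \frac{X - 6}{P + \left(\left(-27 + X\right) - 61\right)} = \frac{-6 + X}{P + \left(-88 + X\right)} = \frac{-6 + X}{-88 + P + X}$)
$p{\left(-167,135 \right)} - w{\left(219 \right)} = \frac{-6 - 167}{-88 + 135 - 167} - 219 = \frac{1}{-120} \left(-173\right) - 219 = \left(- \frac{1}{120}\right) \left(-173\right) - 219 = \frac{173}{120} - 219 = - \frac{26107}{120}$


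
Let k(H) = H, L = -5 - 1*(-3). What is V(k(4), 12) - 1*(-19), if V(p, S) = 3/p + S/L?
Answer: 55/4 ≈ 13.750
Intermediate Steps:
L = -2 (L = -5 + 3 = -2)
V(p, S) = 3/p - S/2 (V(p, S) = 3/p + S/(-2) = 3/p + S*(-½) = 3/p - S/2)
V(k(4), 12) - 1*(-19) = (3/4 - ½*12) - 1*(-19) = (3*(¼) - 6) + 19 = (¾ - 6) + 19 = -21/4 + 19 = 55/4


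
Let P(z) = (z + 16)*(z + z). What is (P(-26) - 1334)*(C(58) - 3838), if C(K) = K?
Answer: 3076920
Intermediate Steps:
P(z) = 2*z*(16 + z) (P(z) = (16 + z)*(2*z) = 2*z*(16 + z))
(P(-26) - 1334)*(C(58) - 3838) = (2*(-26)*(16 - 26) - 1334)*(58 - 3838) = (2*(-26)*(-10) - 1334)*(-3780) = (520 - 1334)*(-3780) = -814*(-3780) = 3076920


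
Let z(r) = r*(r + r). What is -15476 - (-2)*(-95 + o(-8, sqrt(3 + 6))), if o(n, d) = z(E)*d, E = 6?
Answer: -15234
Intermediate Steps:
z(r) = 2*r**2 (z(r) = r*(2*r) = 2*r**2)
o(n, d) = 72*d (o(n, d) = (2*6**2)*d = (2*36)*d = 72*d)
-15476 - (-2)*(-95 + o(-8, sqrt(3 + 6))) = -15476 - (-2)*(-95 + 72*sqrt(3 + 6)) = -15476 - (-2)*(-95 + 72*sqrt(9)) = -15476 - (-2)*(-95 + 72*3) = -15476 - (-2)*(-95 + 216) = -15476 - (-2)*121 = -15476 - 1*(-242) = -15476 + 242 = -15234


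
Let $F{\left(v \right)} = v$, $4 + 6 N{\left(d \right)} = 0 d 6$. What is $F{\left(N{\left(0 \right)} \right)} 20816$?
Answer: $- \frac{41632}{3} \approx -13877.0$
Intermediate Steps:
$N{\left(d \right)} = - \frac{2}{3}$ ($N{\left(d \right)} = - \frac{2}{3} + \frac{0 d 6}{6} = - \frac{2}{3} + \frac{0 \cdot 6}{6} = - \frac{2}{3} + \frac{1}{6} \cdot 0 = - \frac{2}{3} + 0 = - \frac{2}{3}$)
$F{\left(N{\left(0 \right)} \right)} 20816 = \left(- \frac{2}{3}\right) 20816 = - \frac{41632}{3}$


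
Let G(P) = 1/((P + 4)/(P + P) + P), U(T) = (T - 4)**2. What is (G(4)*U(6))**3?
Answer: 64/125 ≈ 0.51200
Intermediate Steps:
U(T) = (-4 + T)**2
G(P) = 1/(P + (4 + P)/(2*P)) (G(P) = 1/((4 + P)/((2*P)) + P) = 1/((4 + P)*(1/(2*P)) + P) = 1/((4 + P)/(2*P) + P) = 1/(P + (4 + P)/(2*P)))
(G(4)*U(6))**3 = ((2*4/(4 + 4 + 2*4**2))*(-4 + 6)**2)**3 = ((2*4/(4 + 4 + 2*16))*2**2)**3 = ((2*4/(4 + 4 + 32))*4)**3 = ((2*4/40)*4)**3 = ((2*4*(1/40))*4)**3 = ((1/5)*4)**3 = (4/5)**3 = 64/125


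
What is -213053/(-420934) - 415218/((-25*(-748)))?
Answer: -21349410314/983933225 ≈ -21.698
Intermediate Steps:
-213053/(-420934) - 415218/((-25*(-748))) = -213053*(-1/420934) - 415218/18700 = 213053/420934 - 415218*1/18700 = 213053/420934 - 207609/9350 = -21349410314/983933225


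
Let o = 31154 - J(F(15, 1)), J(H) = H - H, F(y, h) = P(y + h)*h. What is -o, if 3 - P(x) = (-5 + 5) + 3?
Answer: -31154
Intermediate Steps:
P(x) = 0 (P(x) = 3 - ((-5 + 5) + 3) = 3 - (0 + 3) = 3 - 1*3 = 3 - 3 = 0)
F(y, h) = 0 (F(y, h) = 0*h = 0)
J(H) = 0
o = 31154 (o = 31154 - 1*0 = 31154 + 0 = 31154)
-o = -1*31154 = -31154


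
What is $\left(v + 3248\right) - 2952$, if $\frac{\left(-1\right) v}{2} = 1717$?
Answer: $-3138$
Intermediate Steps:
$v = -3434$ ($v = \left(-2\right) 1717 = -3434$)
$\left(v + 3248\right) - 2952 = \left(-3434 + 3248\right) - 2952 = -186 - 2952 = -3138$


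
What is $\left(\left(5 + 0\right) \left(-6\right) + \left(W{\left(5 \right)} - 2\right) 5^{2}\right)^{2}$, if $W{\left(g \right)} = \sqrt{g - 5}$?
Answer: $6400$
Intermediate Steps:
$W{\left(g \right)} = \sqrt{-5 + g}$
$\left(\left(5 + 0\right) \left(-6\right) + \left(W{\left(5 \right)} - 2\right) 5^{2}\right)^{2} = \left(\left(5 + 0\right) \left(-6\right) + \left(\sqrt{-5 + 5} - 2\right) 5^{2}\right)^{2} = \left(5 \left(-6\right) + \left(\sqrt{0} - 2\right) 25\right)^{2} = \left(-30 + \left(0 - 2\right) 25\right)^{2} = \left(-30 - 50\right)^{2} = \left(-80\right)^{2} = 6400$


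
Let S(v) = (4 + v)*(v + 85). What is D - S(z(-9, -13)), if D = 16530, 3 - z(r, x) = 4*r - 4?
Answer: 10514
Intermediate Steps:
z(r, x) = 7 - 4*r (z(r, x) = 3 - (4*r - 4) = 3 - (-4 + 4*r) = 3 + (4 - 4*r) = 7 - 4*r)
S(v) = (4 + v)*(85 + v)
D - S(z(-9, -13)) = 16530 - (340 + (7 - 4*(-9))**2 + 89*(7 - 4*(-9))) = 16530 - (340 + (7 + 36)**2 + 89*(7 + 36)) = 16530 - (340 + 43**2 + 89*43) = 16530 - (340 + 1849 + 3827) = 16530 - 1*6016 = 16530 - 6016 = 10514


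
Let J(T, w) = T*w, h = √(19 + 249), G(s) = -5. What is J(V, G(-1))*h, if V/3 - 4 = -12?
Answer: 240*√67 ≈ 1964.5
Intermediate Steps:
V = -24 (V = 12 + 3*(-12) = 12 - 36 = -24)
h = 2*√67 (h = √268 = 2*√67 ≈ 16.371)
J(V, G(-1))*h = (-24*(-5))*(2*√67) = 120*(2*√67) = 240*√67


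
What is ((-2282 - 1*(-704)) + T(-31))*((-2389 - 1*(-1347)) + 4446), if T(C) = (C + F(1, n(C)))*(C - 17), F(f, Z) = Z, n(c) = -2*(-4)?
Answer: -1613496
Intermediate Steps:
n(c) = 8
T(C) = (-17 + C)*(8 + C) (T(C) = (C + 8)*(C - 17) = (8 + C)*(-17 + C) = (-17 + C)*(8 + C))
((-2282 - 1*(-704)) + T(-31))*((-2389 - 1*(-1347)) + 4446) = ((-2282 - 1*(-704)) + (-136 + (-31)² - 9*(-31)))*((-2389 - 1*(-1347)) + 4446) = ((-2282 + 704) + (-136 + 961 + 279))*((-2389 + 1347) + 4446) = (-1578 + 1104)*(-1042 + 4446) = -474*3404 = -1613496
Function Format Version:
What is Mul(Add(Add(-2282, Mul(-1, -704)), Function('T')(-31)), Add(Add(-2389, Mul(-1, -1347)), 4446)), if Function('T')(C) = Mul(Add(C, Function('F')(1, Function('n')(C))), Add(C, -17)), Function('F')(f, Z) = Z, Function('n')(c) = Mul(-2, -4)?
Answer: -1613496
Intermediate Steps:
Function('n')(c) = 8
Function('T')(C) = Mul(Add(-17, C), Add(8, C)) (Function('T')(C) = Mul(Add(C, 8), Add(C, -17)) = Mul(Add(8, C), Add(-17, C)) = Mul(Add(-17, C), Add(8, C)))
Mul(Add(Add(-2282, Mul(-1, -704)), Function('T')(-31)), Add(Add(-2389, Mul(-1, -1347)), 4446)) = Mul(Add(Add(-2282, Mul(-1, -704)), Add(-136, Pow(-31, 2), Mul(-9, -31))), Add(Add(-2389, Mul(-1, -1347)), 4446)) = Mul(Add(Add(-2282, 704), Add(-136, 961, 279)), Add(Add(-2389, 1347), 4446)) = Mul(Add(-1578, 1104), Add(-1042, 4446)) = Mul(-474, 3404) = -1613496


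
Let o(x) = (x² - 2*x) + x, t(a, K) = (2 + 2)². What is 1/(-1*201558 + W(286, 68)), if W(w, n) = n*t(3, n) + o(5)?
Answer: -1/200450 ≈ -4.9888e-6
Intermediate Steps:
t(a, K) = 16 (t(a, K) = 4² = 16)
o(x) = x² - x
W(w, n) = 20 + 16*n (W(w, n) = n*16 + 5*(-1 + 5) = 16*n + 5*4 = 16*n + 20 = 20 + 16*n)
1/(-1*201558 + W(286, 68)) = 1/(-1*201558 + (20 + 16*68)) = 1/(-201558 + (20 + 1088)) = 1/(-201558 + 1108) = 1/(-200450) = -1/200450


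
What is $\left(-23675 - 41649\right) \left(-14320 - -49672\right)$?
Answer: $-2309334048$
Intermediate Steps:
$\left(-23675 - 41649\right) \left(-14320 - -49672\right) = - 65324 \left(-14320 + 49672\right) = \left(-65324\right) 35352 = -2309334048$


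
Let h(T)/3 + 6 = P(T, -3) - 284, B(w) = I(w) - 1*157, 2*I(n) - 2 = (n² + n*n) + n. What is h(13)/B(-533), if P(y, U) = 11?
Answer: -186/63037 ≈ -0.0029506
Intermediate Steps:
I(n) = 1 + n² + n/2 (I(n) = 1 + ((n² + n*n) + n)/2 = 1 + ((n² + n²) + n)/2 = 1 + (2*n² + n)/2 = 1 + (n + 2*n²)/2 = 1 + (n² + n/2) = 1 + n² + n/2)
B(w) = -156 + w² + w/2 (B(w) = (1 + w² + w/2) - 1*157 = (1 + w² + w/2) - 157 = -156 + w² + w/2)
h(T) = -837 (h(T) = -18 + 3*(11 - 284) = -18 + 3*(-273) = -18 - 819 = -837)
h(13)/B(-533) = -837/(-156 + (-533)² + (½)*(-533)) = -837/(-156 + 284089 - 533/2) = -837/567333/2 = -837*2/567333 = -186/63037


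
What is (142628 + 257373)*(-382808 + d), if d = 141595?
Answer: -96485441213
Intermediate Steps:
(142628 + 257373)*(-382808 + d) = (142628 + 257373)*(-382808 + 141595) = 400001*(-241213) = -96485441213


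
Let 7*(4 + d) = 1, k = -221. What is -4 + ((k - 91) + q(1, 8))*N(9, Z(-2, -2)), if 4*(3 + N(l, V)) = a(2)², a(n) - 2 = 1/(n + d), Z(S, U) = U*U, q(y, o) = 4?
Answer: 127683/169 ≈ 755.52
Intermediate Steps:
Z(S, U) = U²
d = -27/7 (d = -4 + (⅐)*1 = -4 + ⅐ = -27/7 ≈ -3.8571)
a(n) = 2 + 1/(-27/7 + n) (a(n) = 2 + 1/(n - 27/7) = 2 + 1/(-27/7 + n))
N(l, V) = -1667/676 (N(l, V) = -3 + ((-47 + 14*2)/(-27 + 7*2))²/4 = -3 + ((-47 + 28)/(-27 + 14))²/4 = -3 + (-19/(-13))²/4 = -3 + (-1/13*(-19))²/4 = -3 + (19/13)²/4 = -3 + (¼)*(361/169) = -3 + 361/676 = -1667/676)
-4 + ((k - 91) + q(1, 8))*N(9, Z(-2, -2)) = -4 + ((-221 - 91) + 4)*(-1667/676) = -4 + (-312 + 4)*(-1667/676) = -4 - 308*(-1667/676) = -4 + 128359/169 = 127683/169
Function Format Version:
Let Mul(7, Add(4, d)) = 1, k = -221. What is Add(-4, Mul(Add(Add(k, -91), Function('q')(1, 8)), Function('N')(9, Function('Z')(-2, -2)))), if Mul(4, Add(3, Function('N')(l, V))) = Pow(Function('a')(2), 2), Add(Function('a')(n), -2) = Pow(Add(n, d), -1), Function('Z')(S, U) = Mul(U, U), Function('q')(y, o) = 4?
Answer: Rational(127683, 169) ≈ 755.52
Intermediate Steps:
Function('Z')(S, U) = Pow(U, 2)
d = Rational(-27, 7) (d = Add(-4, Mul(Rational(1, 7), 1)) = Add(-4, Rational(1, 7)) = Rational(-27, 7) ≈ -3.8571)
Function('a')(n) = Add(2, Pow(Add(Rational(-27, 7), n), -1)) (Function('a')(n) = Add(2, Pow(Add(n, Rational(-27, 7)), -1)) = Add(2, Pow(Add(Rational(-27, 7), n), -1)))
Function('N')(l, V) = Rational(-1667, 676) (Function('N')(l, V) = Add(-3, Mul(Rational(1, 4), Pow(Mul(Pow(Add(-27, Mul(7, 2)), -1), Add(-47, Mul(14, 2))), 2))) = Add(-3, Mul(Rational(1, 4), Pow(Mul(Pow(Add(-27, 14), -1), Add(-47, 28)), 2))) = Add(-3, Mul(Rational(1, 4), Pow(Mul(Pow(-13, -1), -19), 2))) = Add(-3, Mul(Rational(1, 4), Pow(Mul(Rational(-1, 13), -19), 2))) = Add(-3, Mul(Rational(1, 4), Pow(Rational(19, 13), 2))) = Add(-3, Mul(Rational(1, 4), Rational(361, 169))) = Add(-3, Rational(361, 676)) = Rational(-1667, 676))
Add(-4, Mul(Add(Add(k, -91), Function('q')(1, 8)), Function('N')(9, Function('Z')(-2, -2)))) = Add(-4, Mul(Add(Add(-221, -91), 4), Rational(-1667, 676))) = Add(-4, Mul(Add(-312, 4), Rational(-1667, 676))) = Add(-4, Mul(-308, Rational(-1667, 676))) = Add(-4, Rational(128359, 169)) = Rational(127683, 169)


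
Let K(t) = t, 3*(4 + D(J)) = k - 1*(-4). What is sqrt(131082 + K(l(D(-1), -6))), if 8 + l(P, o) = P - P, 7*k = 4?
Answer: sqrt(131074) ≈ 362.04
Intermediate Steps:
k = 4/7 (k = (1/7)*4 = 4/7 ≈ 0.57143)
D(J) = -52/21 (D(J) = -4 + (4/7 - 1*(-4))/3 = -4 + (4/7 + 4)/3 = -4 + (1/3)*(32/7) = -4 + 32/21 = -52/21)
l(P, o) = -8 (l(P, o) = -8 + (P - P) = -8 + 0 = -8)
sqrt(131082 + K(l(D(-1), -6))) = sqrt(131082 - 8) = sqrt(131074)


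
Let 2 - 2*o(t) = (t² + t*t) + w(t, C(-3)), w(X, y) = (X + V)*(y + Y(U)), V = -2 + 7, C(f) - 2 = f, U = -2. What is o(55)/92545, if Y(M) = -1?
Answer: -2964/92545 ≈ -0.032028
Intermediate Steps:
C(f) = 2 + f
V = 5
w(X, y) = (-1 + y)*(5 + X) (w(X, y) = (X + 5)*(y - 1) = (5 + X)*(-1 + y) = (-1 + y)*(5 + X))
o(t) = 6 + t - t² (o(t) = 1 - ((t² + t*t) + (-5 - t + 5*(2 - 3) + t*(2 - 3)))/2 = 1 - ((t² + t²) + (-5 - t + 5*(-1) + t*(-1)))/2 = 1 - (2*t² + (-5 - t - 5 - t))/2 = 1 - (2*t² + (-10 - 2*t))/2 = 1 - (-10 - 2*t + 2*t²)/2 = 1 + (5 + t - t²) = 6 + t - t²)
o(55)/92545 = (6 + 55 - 1*55²)/92545 = (6 + 55 - 1*3025)*(1/92545) = (6 + 55 - 3025)*(1/92545) = -2964*1/92545 = -2964/92545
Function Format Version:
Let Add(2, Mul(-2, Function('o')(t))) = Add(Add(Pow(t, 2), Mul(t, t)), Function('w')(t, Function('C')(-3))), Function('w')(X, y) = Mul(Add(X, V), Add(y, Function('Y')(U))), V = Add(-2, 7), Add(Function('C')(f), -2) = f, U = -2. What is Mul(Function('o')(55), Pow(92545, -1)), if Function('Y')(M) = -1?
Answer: Rational(-2964, 92545) ≈ -0.032028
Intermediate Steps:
Function('C')(f) = Add(2, f)
V = 5
Function('w')(X, y) = Mul(Add(-1, y), Add(5, X)) (Function('w')(X, y) = Mul(Add(X, 5), Add(y, -1)) = Mul(Add(5, X), Add(-1, y)) = Mul(Add(-1, y), Add(5, X)))
Function('o')(t) = Add(6, t, Mul(-1, Pow(t, 2))) (Function('o')(t) = Add(1, Mul(Rational(-1, 2), Add(Add(Pow(t, 2), Mul(t, t)), Add(-5, Mul(-1, t), Mul(5, Add(2, -3)), Mul(t, Add(2, -3)))))) = Add(1, Mul(Rational(-1, 2), Add(Add(Pow(t, 2), Pow(t, 2)), Add(-5, Mul(-1, t), Mul(5, -1), Mul(t, -1))))) = Add(1, Mul(Rational(-1, 2), Add(Mul(2, Pow(t, 2)), Add(-5, Mul(-1, t), -5, Mul(-1, t))))) = Add(1, Mul(Rational(-1, 2), Add(Mul(2, Pow(t, 2)), Add(-10, Mul(-2, t))))) = Add(1, Mul(Rational(-1, 2), Add(-10, Mul(-2, t), Mul(2, Pow(t, 2))))) = Add(1, Add(5, t, Mul(-1, Pow(t, 2)))) = Add(6, t, Mul(-1, Pow(t, 2))))
Mul(Function('o')(55), Pow(92545, -1)) = Mul(Add(6, 55, Mul(-1, Pow(55, 2))), Pow(92545, -1)) = Mul(Add(6, 55, Mul(-1, 3025)), Rational(1, 92545)) = Mul(Add(6, 55, -3025), Rational(1, 92545)) = Mul(-2964, Rational(1, 92545)) = Rational(-2964, 92545)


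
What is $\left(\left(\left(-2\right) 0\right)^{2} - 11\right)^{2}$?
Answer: $121$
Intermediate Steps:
$\left(\left(\left(-2\right) 0\right)^{2} - 11\right)^{2} = \left(0^{2} - 11\right)^{2} = \left(0 - 11\right)^{2} = \left(-11\right)^{2} = 121$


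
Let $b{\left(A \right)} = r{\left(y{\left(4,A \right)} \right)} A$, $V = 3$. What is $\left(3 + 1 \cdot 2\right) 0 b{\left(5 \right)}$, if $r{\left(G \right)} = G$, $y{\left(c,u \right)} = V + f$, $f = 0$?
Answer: $0$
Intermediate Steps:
$y{\left(c,u \right)} = 3$ ($y{\left(c,u \right)} = 3 + 0 = 3$)
$b{\left(A \right)} = 3 A$
$\left(3 + 1 \cdot 2\right) 0 b{\left(5 \right)} = \left(3 + 1 \cdot 2\right) 0 \cdot 3 \cdot 5 = \left(3 + 2\right) 0 \cdot 15 = 5 \cdot 0 \cdot 15 = 0 \cdot 15 = 0$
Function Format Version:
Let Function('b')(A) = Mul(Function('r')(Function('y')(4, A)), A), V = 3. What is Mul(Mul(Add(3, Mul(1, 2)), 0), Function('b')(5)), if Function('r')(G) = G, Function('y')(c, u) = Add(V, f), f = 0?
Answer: 0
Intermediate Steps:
Function('y')(c, u) = 3 (Function('y')(c, u) = Add(3, 0) = 3)
Function('b')(A) = Mul(3, A)
Mul(Mul(Add(3, Mul(1, 2)), 0), Function('b')(5)) = Mul(Mul(Add(3, Mul(1, 2)), 0), Mul(3, 5)) = Mul(Mul(Add(3, 2), 0), 15) = Mul(Mul(5, 0), 15) = Mul(0, 15) = 0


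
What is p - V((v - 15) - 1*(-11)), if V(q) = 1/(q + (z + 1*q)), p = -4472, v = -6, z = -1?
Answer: -93911/21 ≈ -4472.0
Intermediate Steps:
V(q) = 1/(-1 + 2*q) (V(q) = 1/(q + (-1 + 1*q)) = 1/(q + (-1 + q)) = 1/(-1 + 2*q))
p - V((v - 15) - 1*(-11)) = -4472 - 1/(-1 + 2*((-6 - 15) - 1*(-11))) = -4472 - 1/(-1 + 2*(-21 + 11)) = -4472 - 1/(-1 + 2*(-10)) = -4472 - 1/(-1 - 20) = -4472 - 1/(-21) = -4472 - 1*(-1/21) = -4472 + 1/21 = -93911/21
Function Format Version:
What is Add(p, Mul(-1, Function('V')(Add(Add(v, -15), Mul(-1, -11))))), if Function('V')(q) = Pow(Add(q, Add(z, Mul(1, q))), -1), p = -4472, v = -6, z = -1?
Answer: Rational(-93911, 21) ≈ -4472.0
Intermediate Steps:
Function('V')(q) = Pow(Add(-1, Mul(2, q)), -1) (Function('V')(q) = Pow(Add(q, Add(-1, Mul(1, q))), -1) = Pow(Add(q, Add(-1, q)), -1) = Pow(Add(-1, Mul(2, q)), -1))
Add(p, Mul(-1, Function('V')(Add(Add(v, -15), Mul(-1, -11))))) = Add(-4472, Mul(-1, Pow(Add(-1, Mul(2, Add(Add(-6, -15), Mul(-1, -11)))), -1))) = Add(-4472, Mul(-1, Pow(Add(-1, Mul(2, Add(-21, 11))), -1))) = Add(-4472, Mul(-1, Pow(Add(-1, Mul(2, -10)), -1))) = Add(-4472, Mul(-1, Pow(Add(-1, -20), -1))) = Add(-4472, Mul(-1, Pow(-21, -1))) = Add(-4472, Mul(-1, Rational(-1, 21))) = Add(-4472, Rational(1, 21)) = Rational(-93911, 21)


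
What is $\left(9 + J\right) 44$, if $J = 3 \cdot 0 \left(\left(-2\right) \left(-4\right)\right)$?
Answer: $396$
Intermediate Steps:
$J = 0$ ($J = 0 \cdot 8 = 0$)
$\left(9 + J\right) 44 = \left(9 + 0\right) 44 = 9 \cdot 44 = 396$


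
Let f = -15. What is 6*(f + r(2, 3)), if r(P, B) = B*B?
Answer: -36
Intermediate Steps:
r(P, B) = B²
6*(f + r(2, 3)) = 6*(-15 + 3²) = 6*(-15 + 9) = 6*(-6) = -36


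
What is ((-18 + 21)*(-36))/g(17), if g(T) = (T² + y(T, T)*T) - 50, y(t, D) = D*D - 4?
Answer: -27/1271 ≈ -0.021243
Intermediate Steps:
y(t, D) = -4 + D² (y(t, D) = D² - 4 = -4 + D²)
g(T) = -50 + T² + T*(-4 + T²) (g(T) = (T² + (-4 + T²)*T) - 50 = (T² + T*(-4 + T²)) - 50 = -50 + T² + T*(-4 + T²))
((-18 + 21)*(-36))/g(17) = ((-18 + 21)*(-36))/(-50 + 17² + 17*(-4 + 17²)) = (3*(-36))/(-50 + 289 + 17*(-4 + 289)) = -108/(-50 + 289 + 17*285) = -108/(-50 + 289 + 4845) = -108/5084 = -108*1/5084 = -27/1271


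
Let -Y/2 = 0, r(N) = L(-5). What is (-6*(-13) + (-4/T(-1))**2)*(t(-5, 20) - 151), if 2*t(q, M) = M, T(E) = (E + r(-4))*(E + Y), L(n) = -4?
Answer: -277206/25 ≈ -11088.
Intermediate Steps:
r(N) = -4
Y = 0 (Y = -2*0 = 0)
T(E) = E*(-4 + E) (T(E) = (E - 4)*(E + 0) = (-4 + E)*E = E*(-4 + E))
t(q, M) = M/2
(-6*(-13) + (-4/T(-1))**2)*(t(-5, 20) - 151) = (-6*(-13) + (-4*(-1/(-4 - 1)))**2)*((1/2)*20 - 151) = (78 + (-4/((-1*(-5))))**2)*(10 - 151) = (78 + (-4/5)**2)*(-141) = (78 + 16/25)*(-141) = (1966/25)*(-141) = -277206/25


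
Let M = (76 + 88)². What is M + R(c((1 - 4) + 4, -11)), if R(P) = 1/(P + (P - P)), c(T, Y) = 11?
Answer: 295857/11 ≈ 26896.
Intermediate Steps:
R(P) = 1/P (R(P) = 1/(P + 0) = 1/P)
M = 26896 (M = 164² = 26896)
M + R(c((1 - 4) + 4, -11)) = 26896 + 1/11 = 295857/11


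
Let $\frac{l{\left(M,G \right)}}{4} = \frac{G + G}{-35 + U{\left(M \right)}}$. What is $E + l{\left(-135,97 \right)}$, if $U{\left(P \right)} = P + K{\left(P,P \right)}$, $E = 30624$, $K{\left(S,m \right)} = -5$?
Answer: $\frac{5358424}{175} \approx 30620.0$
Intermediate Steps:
$U{\left(P \right)} = -5 + P$ ($U{\left(P \right)} = P - 5 = -5 + P$)
$l{\left(M,G \right)} = \frac{8 G}{-40 + M}$ ($l{\left(M,G \right)} = 4 \frac{G + G}{-35 + \left(-5 + M\right)} = 4 \frac{2 G}{-40 + M} = \frac{8 G}{-40 + M}$)
$E + l{\left(-135,97 \right)} = 30624 + 8 \cdot 97 \frac{1}{-40 - 135} = 30624 + 8 \cdot 97 \frac{1}{-175} = 30624 + 8 \cdot 97 \left(- \frac{1}{175}\right) = 30624 - \frac{776}{175} = \frac{5358424}{175}$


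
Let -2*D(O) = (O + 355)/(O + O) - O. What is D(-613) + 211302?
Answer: 129340177/613 ≈ 2.1100e+5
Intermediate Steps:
D(O) = O/2 - (355 + O)/(4*O) (D(O) = -((O + 355)/(O + O) - O)/2 = -((355 + O)/((2*O)) - O)/2 = -((355 + O)*(1/(2*O)) - O)/2 = -((355 + O)/(2*O) - O)/2 = -(-O + (355 + O)/(2*O))/2 = O/2 - (355 + O)/(4*O))
D(-613) + 211302 = (¼)*(-355 - 613*(-1 + 2*(-613)))/(-613) + 211302 = (¼)*(-1/613)*(-355 - 613*(-1 - 1226)) + 211302 = (¼)*(-1/613)*(-355 - 613*(-1227)) + 211302 = (¼)*(-1/613)*(-355 + 752151) + 211302 = (¼)*(-1/613)*751796 + 211302 = -187949/613 + 211302 = 129340177/613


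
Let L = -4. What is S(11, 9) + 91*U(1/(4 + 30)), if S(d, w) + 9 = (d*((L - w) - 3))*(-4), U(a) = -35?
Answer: -2490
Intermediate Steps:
S(d, w) = -9 - 4*d*(-7 - w) (S(d, w) = -9 + (d*((-4 - w) - 3))*(-4) = -9 + (d*(-7 - w))*(-4) = -9 - 4*d*(-7 - w))
S(11, 9) + 91*U(1/(4 + 30)) = (-9 + 28*11 + 4*11*9) + 91*(-35) = (-9 + 308 + 396) - 3185 = 695 - 3185 = -2490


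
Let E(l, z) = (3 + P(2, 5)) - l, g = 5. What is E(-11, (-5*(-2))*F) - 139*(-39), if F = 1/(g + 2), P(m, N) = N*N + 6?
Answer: 5466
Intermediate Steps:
P(m, N) = 6 + N**2 (P(m, N) = N**2 + 6 = 6 + N**2)
F = 1/7 (F = 1/(5 + 2) = 1/7 ≈ 0.14286)
E(l, z) = 34 - l (E(l, z) = (3 + (6 + 5**2)) - l = (3 + (6 + 25)) - l = (3 + 31) - l = 34 - l)
E(-11, (-5*(-2))*F) - 139*(-39) = (34 - 1*(-11)) - 139*(-39) = (34 + 11) + 5421 = 45 + 5421 = 5466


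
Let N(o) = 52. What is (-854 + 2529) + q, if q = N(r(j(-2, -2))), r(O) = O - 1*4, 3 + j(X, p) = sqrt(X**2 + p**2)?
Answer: 1727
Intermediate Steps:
j(X, p) = -3 + sqrt(X**2 + p**2)
r(O) = -4 + O (r(O) = O - 4 = -4 + O)
q = 52
(-854 + 2529) + q = (-854 + 2529) + 52 = 1675 + 52 = 1727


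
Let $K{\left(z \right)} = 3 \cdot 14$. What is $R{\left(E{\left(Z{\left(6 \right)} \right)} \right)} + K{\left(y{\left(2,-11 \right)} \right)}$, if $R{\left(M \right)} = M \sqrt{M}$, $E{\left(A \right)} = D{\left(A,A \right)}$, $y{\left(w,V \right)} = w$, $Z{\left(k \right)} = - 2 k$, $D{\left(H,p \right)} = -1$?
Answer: $42 - i \approx 42.0 - 1.0 i$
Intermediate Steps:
$E{\left(A \right)} = -1$
$K{\left(z \right)} = 42$
$R{\left(M \right)} = M^{\frac{3}{2}}$
$R{\left(E{\left(Z{\left(6 \right)} \right)} \right)} + K{\left(y{\left(2,-11 \right)} \right)} = \left(-1\right)^{\frac{3}{2}} + 42 = - i + 42 = 42 - i$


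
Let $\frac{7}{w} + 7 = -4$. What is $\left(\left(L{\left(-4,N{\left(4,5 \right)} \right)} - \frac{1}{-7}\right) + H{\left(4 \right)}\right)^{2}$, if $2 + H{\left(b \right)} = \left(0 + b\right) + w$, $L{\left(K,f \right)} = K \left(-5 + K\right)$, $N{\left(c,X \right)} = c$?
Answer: $\frac{8340544}{5929} \approx 1406.7$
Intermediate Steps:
$w = - \frac{7}{11}$ ($w = \frac{7}{-7 - 4} = \frac{7}{-11} = 7 \left(- \frac{1}{11}\right) = - \frac{7}{11} \approx -0.63636$)
$H{\left(b \right)} = - \frac{29}{11} + b$ ($H{\left(b \right)} = -2 + \left(\left(0 + b\right) - \frac{7}{11}\right) = -2 + \left(b - \frac{7}{11}\right) = -2 + \left(- \frac{7}{11} + b\right) = - \frac{29}{11} + b$)
$\left(\left(L{\left(-4,N{\left(4,5 \right)} \right)} - \frac{1}{-7}\right) + H{\left(4 \right)}\right)^{2} = \left(\left(- 4 \left(-5 - 4\right) - \frac{1}{-7}\right) + \left(- \frac{29}{11} + 4\right)\right)^{2} = \left(\left(\left(-4\right) \left(-9\right) - - \frac{1}{7}\right) + \frac{15}{11}\right)^{2} = \left(\left(36 + \frac{1}{7}\right) + \frac{15}{11}\right)^{2} = \left(\frac{253}{7} + \frac{15}{11}\right)^{2} = \left(\frac{2888}{77}\right)^{2} = \frac{8340544}{5929}$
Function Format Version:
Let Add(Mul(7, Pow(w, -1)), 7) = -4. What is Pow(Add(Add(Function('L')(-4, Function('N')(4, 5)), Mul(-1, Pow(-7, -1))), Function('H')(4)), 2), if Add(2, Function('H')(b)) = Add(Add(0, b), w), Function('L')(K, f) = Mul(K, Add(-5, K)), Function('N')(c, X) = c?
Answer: Rational(8340544, 5929) ≈ 1406.7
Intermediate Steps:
w = Rational(-7, 11) (w = Mul(7, Pow(Add(-7, -4), -1)) = Mul(7, Pow(-11, -1)) = Mul(7, Rational(-1, 11)) = Rational(-7, 11) ≈ -0.63636)
Function('H')(b) = Add(Rational(-29, 11), b) (Function('H')(b) = Add(-2, Add(Add(0, b), Rational(-7, 11))) = Add(-2, Add(b, Rational(-7, 11))) = Add(-2, Add(Rational(-7, 11), b)) = Add(Rational(-29, 11), b))
Pow(Add(Add(Function('L')(-4, Function('N')(4, 5)), Mul(-1, Pow(-7, -1))), Function('H')(4)), 2) = Pow(Add(Add(Mul(-4, Add(-5, -4)), Mul(-1, Pow(-7, -1))), Add(Rational(-29, 11), 4)), 2) = Pow(Add(Add(Mul(-4, -9), Mul(-1, Rational(-1, 7))), Rational(15, 11)), 2) = Pow(Add(Add(36, Rational(1, 7)), Rational(15, 11)), 2) = Pow(Add(Rational(253, 7), Rational(15, 11)), 2) = Pow(Rational(2888, 77), 2) = Rational(8340544, 5929)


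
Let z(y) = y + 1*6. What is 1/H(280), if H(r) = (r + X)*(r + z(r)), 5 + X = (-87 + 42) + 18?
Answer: 1/140368 ≈ 7.1241e-6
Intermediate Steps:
z(y) = 6 + y (z(y) = y + 6 = 6 + y)
X = -32 (X = -5 + ((-87 + 42) + 18) = -5 + (-45 + 18) = -5 - 27 = -32)
H(r) = (-32 + r)*(6 + 2*r) (H(r) = (r - 32)*(r + (6 + r)) = (-32 + r)*(6 + 2*r))
1/H(280) = 1/(-192 - 58*280 + 2*280**2) = 1/(-192 - 16240 + 2*78400) = 1/(-192 - 16240 + 156800) = 1/140368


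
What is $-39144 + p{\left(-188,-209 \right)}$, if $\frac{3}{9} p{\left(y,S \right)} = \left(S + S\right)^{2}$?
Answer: $485028$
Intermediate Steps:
$p{\left(y,S \right)} = 12 S^{2}$ ($p{\left(y,S \right)} = 3 \left(S + S\right)^{2} = 3 \left(2 S\right)^{2} = 3 \cdot 4 S^{2} = 12 S^{2}$)
$-39144 + p{\left(-188,-209 \right)} = -39144 + 12 \left(-209\right)^{2} = -39144 + 12 \cdot 43681 = -39144 + 524172 = 485028$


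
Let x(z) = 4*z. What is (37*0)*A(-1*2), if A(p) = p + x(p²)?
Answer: 0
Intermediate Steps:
A(p) = p + 4*p²
(37*0)*A(-1*2) = (37*0)*((-1*2)*(1 + 4*(-1*2))) = 0*(-2*(1 + 4*(-2))) = 0*(-2*(1 - 8)) = 0*(-2*(-7)) = 0*14 = 0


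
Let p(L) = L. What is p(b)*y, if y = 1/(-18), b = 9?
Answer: -½ ≈ -0.50000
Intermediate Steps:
y = -1/18 ≈ -0.055556
p(b)*y = 9*(-1/18) = -½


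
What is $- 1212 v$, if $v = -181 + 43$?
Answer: $167256$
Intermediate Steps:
$v = -138$
$- 1212 v = \left(-1212\right) \left(-138\right) = 167256$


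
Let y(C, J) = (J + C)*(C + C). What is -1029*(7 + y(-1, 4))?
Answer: -1029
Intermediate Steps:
y(C, J) = 2*C*(C + J) (y(C, J) = (C + J)*(2*C) = 2*C*(C + J))
-1029*(7 + y(-1, 4)) = -1029*(7 + 2*(-1)*(-1 + 4)) = -1029*(7 + 2*(-1)*3) = -1029*(7 - 6) = -1029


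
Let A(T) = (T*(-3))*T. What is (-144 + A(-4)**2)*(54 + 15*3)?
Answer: 213840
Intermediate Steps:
A(T) = -3*T**2 (A(T) = (-3*T)*T = -3*T**2)
(-144 + A(-4)**2)*(54 + 15*3) = (-144 + (-3*(-4)**2)**2)*(54 + 15*3) = (-144 + (-3*16)**2)*(54 + 45) = (-144 + (-48)**2)*99 = (-144 + 2304)*99 = 2160*99 = 213840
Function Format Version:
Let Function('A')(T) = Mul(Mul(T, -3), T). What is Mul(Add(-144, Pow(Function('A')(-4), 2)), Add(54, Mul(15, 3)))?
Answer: 213840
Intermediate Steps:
Function('A')(T) = Mul(-3, Pow(T, 2)) (Function('A')(T) = Mul(Mul(-3, T), T) = Mul(-3, Pow(T, 2)))
Mul(Add(-144, Pow(Function('A')(-4), 2)), Add(54, Mul(15, 3))) = Mul(Add(-144, Pow(Mul(-3, Pow(-4, 2)), 2)), Add(54, Mul(15, 3))) = Mul(Add(-144, Pow(Mul(-3, 16), 2)), Add(54, 45)) = Mul(Add(-144, Pow(-48, 2)), 99) = Mul(Add(-144, 2304), 99) = Mul(2160, 99) = 213840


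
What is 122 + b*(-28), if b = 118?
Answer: -3182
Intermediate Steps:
122 + b*(-28) = 122 + 118*(-28) = 122 - 3304 = -3182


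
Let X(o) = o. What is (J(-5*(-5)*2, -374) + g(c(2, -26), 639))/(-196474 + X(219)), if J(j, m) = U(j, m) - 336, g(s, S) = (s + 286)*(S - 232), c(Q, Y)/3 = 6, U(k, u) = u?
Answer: -123018/196255 ≈ -0.62683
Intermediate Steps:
c(Q, Y) = 18 (c(Q, Y) = 3*6 = 18)
g(s, S) = (-232 + S)*(286 + s) (g(s, S) = (286 + s)*(-232 + S) = (-232 + S)*(286 + s))
J(j, m) = -336 + m (J(j, m) = m - 336 = -336 + m)
(J(-5*(-5)*2, -374) + g(c(2, -26), 639))/(-196474 + X(219)) = ((-336 - 374) + (-66352 - 232*18 + 286*639 + 639*18))/(-196474 + 219) = (-710 + (-66352 - 4176 + 182754 + 11502))/(-196255) = (-710 + 123728)*(-1/196255) = 123018*(-1/196255) = -123018/196255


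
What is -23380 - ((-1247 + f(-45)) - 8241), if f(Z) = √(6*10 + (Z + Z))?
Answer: -13892 - I*√30 ≈ -13892.0 - 5.4772*I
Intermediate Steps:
f(Z) = √(60 + 2*Z)
-23380 - ((-1247 + f(-45)) - 8241) = -23380 - ((-1247 + √(60 + 2*(-45))) - 8241) = -23380 - ((-1247 + √(60 - 90)) - 8241) = -23380 - ((-1247 + √(-30)) - 8241) = -23380 - ((-1247 + I*√30) - 8241) = -23380 - (-9488 + I*√30) = -23380 + (9488 - I*√30) = -13892 - I*√30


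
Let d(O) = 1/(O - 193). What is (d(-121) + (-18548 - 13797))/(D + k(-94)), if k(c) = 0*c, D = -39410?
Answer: 10156331/12374740 ≈ 0.82073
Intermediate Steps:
k(c) = 0
d(O) = 1/(-193 + O)
(d(-121) + (-18548 - 13797))/(D + k(-94)) = (1/(-193 - 121) + (-18548 - 13797))/(-39410 + 0) = (1/(-314) - 32345)/(-39410) = (-1/314 - 32345)*(-1/39410) = -10156331/314*(-1/39410) = 10156331/12374740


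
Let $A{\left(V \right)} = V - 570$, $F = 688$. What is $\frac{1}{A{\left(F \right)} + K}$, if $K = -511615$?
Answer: $- \frac{1}{511497} \approx -1.955 \cdot 10^{-6}$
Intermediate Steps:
$A{\left(V \right)} = -570 + V$
$\frac{1}{A{\left(F \right)} + K} = \frac{1}{\left(-570 + 688\right) - 511615} = \frac{1}{118 - 511615} = \frac{1}{-511497} = - \frac{1}{511497}$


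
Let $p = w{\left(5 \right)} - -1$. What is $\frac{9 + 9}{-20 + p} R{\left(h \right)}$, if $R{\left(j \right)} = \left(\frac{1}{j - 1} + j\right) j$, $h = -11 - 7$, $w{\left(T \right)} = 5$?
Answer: $- \frac{7938}{19} \approx -417.79$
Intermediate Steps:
$p = 6$ ($p = 5 - -1 = 5 + 1 = 6$)
$h = -18$
$R{\left(j \right)} = j \left(j + \frac{1}{-1 + j}\right)$ ($R{\left(j \right)} = \left(\frac{1}{-1 + j} + j\right) j = \left(j + \frac{1}{-1 + j}\right) j = j \left(j + \frac{1}{-1 + j}\right)$)
$\frac{9 + 9}{-20 + p} R{\left(h \right)} = \frac{9 + 9}{-20 + 6} \left(- \frac{18 \left(1 + \left(-18\right)^{2} - -18\right)}{-1 - 18}\right) = \frac{18}{-14} \left(- \frac{18 \left(1 + 324 + 18\right)}{-19}\right) = 18 \left(- \frac{1}{14}\right) \left(\left(-18\right) \left(- \frac{1}{19}\right) 343\right) = \left(- \frac{9}{7}\right) \frac{6174}{19} = - \frac{7938}{19}$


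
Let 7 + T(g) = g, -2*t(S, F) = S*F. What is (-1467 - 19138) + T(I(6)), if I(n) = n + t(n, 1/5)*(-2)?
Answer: -103024/5 ≈ -20605.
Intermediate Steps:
t(S, F) = -F*S/2 (t(S, F) = -S*F/2 = -F*S/2)
I(n) = 6*n/5 (I(n) = n - ½*n/5*(-2) = n - ½*⅕*n*(-2) = n - n/10*(-2) = n + n/5 = 6*n/5)
T(g) = -7 + g
(-1467 - 19138) + T(I(6)) = (-1467 - 19138) + (-7 + (6/5)*6) = -20605 + (-7 + 36/5) = -20605 + ⅕ = -103024/5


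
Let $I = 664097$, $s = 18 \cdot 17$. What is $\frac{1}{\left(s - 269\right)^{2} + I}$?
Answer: $\frac{1}{665466} \approx 1.5027 \cdot 10^{-6}$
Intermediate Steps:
$s = 306$
$\frac{1}{\left(s - 269\right)^{2} + I} = \frac{1}{\left(306 - 269\right)^{2} + 664097} = \frac{1}{37^{2} + 664097} = \frac{1}{1369 + 664097} = \frac{1}{665466}$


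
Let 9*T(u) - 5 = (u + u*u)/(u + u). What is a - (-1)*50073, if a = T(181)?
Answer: 150251/3 ≈ 50084.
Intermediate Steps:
T(u) = 5/9 + (u + u²)/(18*u) (T(u) = 5/9 + ((u + u*u)/(u + u))/9 = 5/9 + ((u + u²)/((2*u)))/9 = 5/9 + ((u + u²)*(1/(2*u)))/9 = 5/9 + ((u + u²)/(2*u))/9 = 5/9 + (u + u²)/(18*u))
a = 32/3 (a = 11/18 + (1/18)*181 = 11/18 + 181/18 = 32/3 ≈ 10.667)
a - (-1)*50073 = 32/3 - (-1)*50073 = 32/3 - 1*(-50073) = 32/3 + 50073 = 150251/3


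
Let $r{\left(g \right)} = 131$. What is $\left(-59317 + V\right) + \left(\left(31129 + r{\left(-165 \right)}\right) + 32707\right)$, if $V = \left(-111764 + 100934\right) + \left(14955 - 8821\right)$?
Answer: $-46$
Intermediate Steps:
$V = -4696$ ($V = -10830 + 6134 = -4696$)
$\left(-59317 + V\right) + \left(\left(31129 + r{\left(-165 \right)}\right) + 32707\right) = \left(-59317 - 4696\right) + \left(\left(31129 + 131\right) + 32707\right) = -64013 + \left(31260 + 32707\right) = -64013 + 63967 = -46$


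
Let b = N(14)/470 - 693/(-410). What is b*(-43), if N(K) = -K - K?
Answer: -1351189/19270 ≈ -70.119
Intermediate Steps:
N(K) = -2*K
b = 31423/19270 (b = -2*14/470 - 693/(-410) = -28*1/470 - 693*(-1/410) = -14/235 + 693/410 = 31423/19270 ≈ 1.6307)
b*(-43) = (31423/19270)*(-43) = -1351189/19270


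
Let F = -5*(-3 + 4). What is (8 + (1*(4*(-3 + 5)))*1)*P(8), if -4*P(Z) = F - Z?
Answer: 52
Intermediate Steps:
F = -5 (F = -5*1 = -5)
P(Z) = 5/4 + Z/4 (P(Z) = -(-5 - Z)/4 = 5/4 + Z/4)
(8 + (1*(4*(-3 + 5)))*1)*P(8) = (8 + (1*(4*(-3 + 5)))*1)*(5/4 + (¼)*8) = (8 + (1*(4*2))*1)*(5/4 + 2) = (8 + (1*8)*1)*(13/4) = (8 + 8*1)*(13/4) = (8 + 8)*(13/4) = 16*(13/4) = 52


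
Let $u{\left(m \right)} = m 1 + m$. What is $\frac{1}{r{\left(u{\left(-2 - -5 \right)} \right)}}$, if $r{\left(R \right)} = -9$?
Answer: $- \frac{1}{9} \approx -0.11111$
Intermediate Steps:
$u{\left(m \right)} = 2 m$ ($u{\left(m \right)} = m + m = 2 m$)
$\frac{1}{r{\left(u{\left(-2 - -5 \right)} \right)}} = \frac{1}{-9} = - \frac{1}{9}$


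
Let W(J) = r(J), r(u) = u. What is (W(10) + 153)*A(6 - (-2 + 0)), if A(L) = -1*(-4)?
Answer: 652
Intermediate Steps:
W(J) = J
A(L) = 4
(W(10) + 153)*A(6 - (-2 + 0)) = (10 + 153)*4 = 163*4 = 652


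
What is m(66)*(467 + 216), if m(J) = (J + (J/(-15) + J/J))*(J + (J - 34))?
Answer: 20950342/5 ≈ 4.1901e+6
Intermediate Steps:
m(J) = (1 + 14*J/15)*(-34 + 2*J) (m(J) = (J + (J*(-1/15) + 1))*(J + (-34 + J)) = (J + (-J/15 + 1))*(-34 + 2*J) = (J + (1 - J/15))*(-34 + 2*J) = (1 + 14*J/15)*(-34 + 2*J))
m(66)*(467 + 216) = (-34 - 446/15*66 + (28/15)*66²)*(467 + 216) = (-34 - 9812/5 + (28/15)*4356)*683 = (-34 - 9812/5 + 40656/5)*683 = (30674/5)*683 = 20950342/5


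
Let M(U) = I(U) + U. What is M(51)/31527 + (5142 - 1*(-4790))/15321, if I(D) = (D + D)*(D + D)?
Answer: 17529897/17889821 ≈ 0.97988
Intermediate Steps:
I(D) = 4*D² (I(D) = (2*D)*(2*D) = 4*D²)
M(U) = U + 4*U² (M(U) = 4*U² + U = U + 4*U²)
M(51)/31527 + (5142 - 1*(-4790))/15321 = (51*(1 + 4*51))/31527 + (5142 - 1*(-4790))/15321 = (51*(1 + 204))*(1/31527) + (5142 + 4790)*(1/15321) = (51*205)*(1/31527) + 9932*(1/15321) = 10455*(1/31527) + 9932/15321 = 3485/10509 + 9932/15321 = 17529897/17889821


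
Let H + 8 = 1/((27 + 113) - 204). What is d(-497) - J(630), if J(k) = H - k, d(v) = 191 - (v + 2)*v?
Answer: -15691903/64 ≈ -2.4519e+5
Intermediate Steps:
d(v) = 191 - v*(2 + v) (d(v) = 191 - (2 + v)*v = 191 - v*(2 + v))
H = -513/64 (H = -8 + 1/((27 + 113) - 204) = -8 + 1/(140 - 204) = -8 + 1/(-64) = -8 - 1/64 = -513/64 ≈ -8.0156)
J(k) = -513/64 - k
d(-497) - J(630) = (191 - 1*(-497)² - 2*(-497)) - (-513/64 - 1*630) = (191 - 1*247009 + 994) - (-513/64 - 630) = (191 - 247009 + 994) - 1*(-40833/64) = -245824 + 40833/64 = -15691903/64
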